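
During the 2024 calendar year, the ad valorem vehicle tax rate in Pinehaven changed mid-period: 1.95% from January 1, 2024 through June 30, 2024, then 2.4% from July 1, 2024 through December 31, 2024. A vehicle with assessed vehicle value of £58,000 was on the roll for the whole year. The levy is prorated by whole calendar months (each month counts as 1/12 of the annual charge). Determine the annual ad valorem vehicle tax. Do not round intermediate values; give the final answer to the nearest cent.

£1,261.50

January 1 – June 30, 2024: 6 months at 1.95% → £58,000 × 1.95% × 6/12 = £565.5000
July 1 – December 31, 2024: 6 months at 2.4% → £58,000 × 2.4% × 6/12 = £696.0000
Total = £1,261.5000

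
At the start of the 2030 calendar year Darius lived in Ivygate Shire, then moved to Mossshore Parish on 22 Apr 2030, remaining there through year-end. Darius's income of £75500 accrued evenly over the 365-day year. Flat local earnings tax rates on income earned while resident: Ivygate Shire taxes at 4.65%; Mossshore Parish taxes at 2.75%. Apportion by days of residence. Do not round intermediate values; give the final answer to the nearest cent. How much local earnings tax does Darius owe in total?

Ivygate Shire, 1 Jan – 21 Apr 2030: 111 days → £75500 × 4.65% × 111/365 = £1067.6527
Mossshore Parish, 22 Apr – 31 Dec 2030: 254 days → £75500 × 2.75% × 254/365 = £1444.8425
Total = £2512.4952

£2512.50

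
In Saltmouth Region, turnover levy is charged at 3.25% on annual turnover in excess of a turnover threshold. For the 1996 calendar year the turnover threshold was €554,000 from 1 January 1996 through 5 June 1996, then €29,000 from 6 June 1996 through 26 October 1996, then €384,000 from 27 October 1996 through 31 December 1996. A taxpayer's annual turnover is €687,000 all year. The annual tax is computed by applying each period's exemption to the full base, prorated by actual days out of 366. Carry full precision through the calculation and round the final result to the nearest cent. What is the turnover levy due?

1 January – 5 June 1996: 157 days, exemption €554,000 → (€687,000 − €554,000) × 3.25% × 157/366 = €1,854.1872
6 June – 26 October 1996: 143 days, exemption €29,000 → (€687,000 − €29,000) × 3.25% × 143/366 = €8,355.3415
27 October – 31 December 1996: 66 days, exemption €384,000 → (€687,000 − €384,000) × 3.25% × 66/366 = €1,775.7787
Total = €11,985.3074

€11,985.31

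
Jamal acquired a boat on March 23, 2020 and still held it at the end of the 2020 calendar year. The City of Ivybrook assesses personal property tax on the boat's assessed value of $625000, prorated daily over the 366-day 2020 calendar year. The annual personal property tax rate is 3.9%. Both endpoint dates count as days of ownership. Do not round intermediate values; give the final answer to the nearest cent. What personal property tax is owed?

$18913.93

Days held (March 23 – December 31, 2020): 284 out of 366
Tax = $625000 × 3.9% × 284/366 = $18913.9344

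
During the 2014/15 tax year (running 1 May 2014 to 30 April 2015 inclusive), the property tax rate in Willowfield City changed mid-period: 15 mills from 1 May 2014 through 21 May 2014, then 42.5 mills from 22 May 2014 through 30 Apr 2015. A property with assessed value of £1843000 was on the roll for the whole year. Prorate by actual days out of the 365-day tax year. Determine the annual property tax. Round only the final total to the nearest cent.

£75411.52

1 May – 21 May 2014: 21 days at 15 mills → £1843000 × 1.5% × 21/365 = £1590.5342
22 May 2014 – 30 Apr 2015: 344 days at 42.5 mills → £1843000 × 4.25% × 344/365 = £73820.9863
Total = £75411.5205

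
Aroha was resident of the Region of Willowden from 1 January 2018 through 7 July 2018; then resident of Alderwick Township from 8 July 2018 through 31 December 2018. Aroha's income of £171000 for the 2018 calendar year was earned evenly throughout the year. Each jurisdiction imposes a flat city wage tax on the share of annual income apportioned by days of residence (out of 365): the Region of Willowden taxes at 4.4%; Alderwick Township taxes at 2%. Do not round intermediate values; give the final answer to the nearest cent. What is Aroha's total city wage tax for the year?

The Region of Willowden, 1 January – 7 July 2018: 188 days → £171000 × 4.4% × 188/365 = £3875.3753
Alderwick Township, 8 July – 31 December 2018: 177 days → £171000 × 2% × 177/365 = £1658.4658
Total = £5533.8411

£5533.84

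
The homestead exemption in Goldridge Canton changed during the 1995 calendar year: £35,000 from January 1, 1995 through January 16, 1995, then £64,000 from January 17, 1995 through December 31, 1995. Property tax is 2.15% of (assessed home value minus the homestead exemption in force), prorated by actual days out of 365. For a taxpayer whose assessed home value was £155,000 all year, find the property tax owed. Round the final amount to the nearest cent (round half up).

£1,983.83

January 1 – January 16, 1995: 16 days, exemption £35,000 → (£155,000 − £35,000) × 2.15% × 16/365 = £113.0959
January 17 – December 31, 1995: 349 days, exemption £64,000 → (£155,000 − £64,000) × 2.15% × 349/365 = £1,870.7356
Total = £1,983.8315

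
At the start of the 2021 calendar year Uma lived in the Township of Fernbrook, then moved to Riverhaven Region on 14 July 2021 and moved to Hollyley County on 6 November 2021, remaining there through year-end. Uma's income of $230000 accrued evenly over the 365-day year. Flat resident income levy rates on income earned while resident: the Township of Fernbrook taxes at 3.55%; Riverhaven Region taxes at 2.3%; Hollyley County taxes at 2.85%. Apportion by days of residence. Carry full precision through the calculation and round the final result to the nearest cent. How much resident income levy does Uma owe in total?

The Township of Fernbrook, 1 January – 13 July 2021: 194 days → $230000 × 3.55% × 194/365 = $4339.7534
Riverhaven Region, 14 July – 5 November 2021: 115 days → $230000 × 2.3% × 115/365 = $1666.7123
Hollyley County, 6 November – 31 December 2021: 56 days → $230000 × 2.85% × 56/365 = $1005.6986
Total = $7012.1644

$7012.16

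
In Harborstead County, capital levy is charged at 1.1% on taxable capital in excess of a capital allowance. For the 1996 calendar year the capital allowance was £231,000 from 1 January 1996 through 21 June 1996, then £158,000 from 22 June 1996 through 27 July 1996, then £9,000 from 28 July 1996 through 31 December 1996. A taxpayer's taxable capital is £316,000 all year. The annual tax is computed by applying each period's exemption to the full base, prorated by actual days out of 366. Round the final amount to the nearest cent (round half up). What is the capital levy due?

£2,061.51

1 January – 21 June 1996: 173 days, exemption £231,000 → (£316,000 − £231,000) × 1.1% × 173/366 = £441.9536
22 June – 27 July 1996: 36 days, exemption £158,000 → (£316,000 − £158,000) × 1.1% × 36/366 = £170.9508
28 July – 31 December 1996: 157 days, exemption £9,000 → (£316,000 − £9,000) × 1.1% × 157/366 = £1,448.6038
Total = £2,061.5082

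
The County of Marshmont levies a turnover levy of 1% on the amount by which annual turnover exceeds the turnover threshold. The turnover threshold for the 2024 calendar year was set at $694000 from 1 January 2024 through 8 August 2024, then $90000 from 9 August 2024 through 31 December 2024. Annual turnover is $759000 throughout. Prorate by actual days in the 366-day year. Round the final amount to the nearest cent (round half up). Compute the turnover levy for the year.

$3042.90

1 January – 8 August 2024: 221 days, exemption $694000 → ($759000 − $694000) × 1% × 221/366 = $392.4863
9 August – 31 December 2024: 145 days, exemption $90000 → ($759000 − $90000) × 1% × 145/366 = $2650.4098
Total = $3042.8962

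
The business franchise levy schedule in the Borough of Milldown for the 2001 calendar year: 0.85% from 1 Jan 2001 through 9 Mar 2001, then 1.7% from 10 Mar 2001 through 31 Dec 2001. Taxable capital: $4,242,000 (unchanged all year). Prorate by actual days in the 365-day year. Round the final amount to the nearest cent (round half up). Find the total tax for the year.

1 Jan – 9 Mar 2001: 68 days at 0.85% → $4,242,000 × 0.85% × 68/365 = $6,717.4685
10 Mar – 31 Dec 2001: 297 days at 1.7% → $4,242,000 × 1.7% × 297/365 = $58,679.0630
Total = $65,396.5315

$65,396.53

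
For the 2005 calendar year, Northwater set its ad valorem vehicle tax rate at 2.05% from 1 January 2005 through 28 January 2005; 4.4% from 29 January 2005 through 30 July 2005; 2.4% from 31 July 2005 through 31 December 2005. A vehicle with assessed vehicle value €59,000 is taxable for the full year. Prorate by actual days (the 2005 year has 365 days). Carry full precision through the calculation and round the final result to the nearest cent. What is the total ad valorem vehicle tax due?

1 January – 28 January 2005: 28 days at 2.05% → €59,000 × 2.05% × 28/365 = €92.7836
29 January – 30 July 2005: 183 days at 4.4% → €59,000 × 4.4% × 183/365 = €1,301.5562
31 July – 31 December 2005: 154 days at 2.4% → €59,000 × 2.4% × 154/365 = €597.4356
Total = €1,991.7753

€1,991.78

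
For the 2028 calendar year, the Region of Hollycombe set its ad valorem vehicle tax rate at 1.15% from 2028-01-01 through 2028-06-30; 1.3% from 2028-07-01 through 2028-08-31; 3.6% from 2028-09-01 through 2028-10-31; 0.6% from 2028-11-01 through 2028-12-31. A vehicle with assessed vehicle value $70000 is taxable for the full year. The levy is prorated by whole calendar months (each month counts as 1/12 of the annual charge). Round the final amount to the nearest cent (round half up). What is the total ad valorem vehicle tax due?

$1044.17

2028-01-01 to 2028-06-30: 6 months at 1.15% → $70000 × 1.15% × 6/12 = $402.5000
2028-07-01 to 2028-08-31: 2 months at 1.3% → $70000 × 1.3% × 2/12 = $151.6667
2028-09-01 to 2028-10-31: 2 months at 3.6% → $70000 × 3.6% × 2/12 = $420.0000
2028-11-01 to 2028-12-31: 2 months at 0.6% → $70000 × 0.6% × 2/12 = $70.0000
Total = $1044.1667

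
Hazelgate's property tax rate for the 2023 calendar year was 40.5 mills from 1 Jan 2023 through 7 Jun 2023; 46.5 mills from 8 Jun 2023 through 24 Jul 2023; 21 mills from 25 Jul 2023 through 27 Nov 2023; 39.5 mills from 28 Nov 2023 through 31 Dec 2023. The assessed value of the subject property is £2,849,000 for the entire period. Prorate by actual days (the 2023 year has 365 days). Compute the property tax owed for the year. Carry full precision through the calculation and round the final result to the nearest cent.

1 Jan – 7 Jun 2023: 158 days at 40.5 mills → £2,849,000 × 4.05% × 158/365 = £49,947.2630
8 Jun – 24 Jul 2023: 47 days at 46.5 mills → £2,849,000 × 4.65% × 47/365 = £17,058.8753
25 Jul – 27 Nov 2023: 126 days at 21 mills → £2,849,000 × 2.1% × 126/365 = £20,653.2986
28 Nov – 31 Dec 2023: 34 days at 39.5 mills → £2,849,000 × 3.95% × 34/365 = £10,482.7589
Total = £98,142.1959

£98,142.20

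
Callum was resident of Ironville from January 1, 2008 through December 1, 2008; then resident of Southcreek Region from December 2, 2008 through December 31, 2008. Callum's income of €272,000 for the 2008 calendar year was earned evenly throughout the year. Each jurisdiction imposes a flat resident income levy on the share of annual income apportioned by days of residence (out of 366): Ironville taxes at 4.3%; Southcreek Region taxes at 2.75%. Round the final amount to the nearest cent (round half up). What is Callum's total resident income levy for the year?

€11,350.43

Ironville, January 1 – December 1, 2008: 336 days → €272,000 × 4.3% × 336/366 = €10,737.3115
Southcreek Region, December 2 – December 31, 2008: 30 days → €272,000 × 2.75% × 30/366 = €613.1148
Total = €11,350.4262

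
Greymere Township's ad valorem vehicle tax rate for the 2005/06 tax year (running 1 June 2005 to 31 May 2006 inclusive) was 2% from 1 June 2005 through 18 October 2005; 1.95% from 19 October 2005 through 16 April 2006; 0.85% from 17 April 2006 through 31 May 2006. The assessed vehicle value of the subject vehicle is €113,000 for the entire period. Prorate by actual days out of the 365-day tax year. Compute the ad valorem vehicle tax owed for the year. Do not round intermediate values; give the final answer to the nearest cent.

€2,071.92

1 June – 18 October 2005: 140 days at 2% → €113,000 × 2% × 140/365 = €866.8493
19 October 2005 – 16 April 2006: 180 days at 1.95% → €113,000 × 1.95% × 180/365 = €1,086.6575
17 April – 31 May 2006: 45 days at 0.85% → €113,000 × 0.85% × 45/365 = €118.4178
Total = €2,071.9247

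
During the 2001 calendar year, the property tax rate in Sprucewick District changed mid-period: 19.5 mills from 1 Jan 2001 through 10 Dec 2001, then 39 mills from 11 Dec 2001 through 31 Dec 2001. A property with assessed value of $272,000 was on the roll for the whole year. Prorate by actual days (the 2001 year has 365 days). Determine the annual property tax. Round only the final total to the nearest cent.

$5,609.16

1 Jan – 10 Dec 2001: 344 days at 19.5 mills → $272,000 × 1.95% × 344/365 = $4,998.8384
11 Dec – 31 Dec 2001: 21 days at 39 mills → $272,000 × 3.9% × 21/365 = $610.3233
Total = $5,609.1616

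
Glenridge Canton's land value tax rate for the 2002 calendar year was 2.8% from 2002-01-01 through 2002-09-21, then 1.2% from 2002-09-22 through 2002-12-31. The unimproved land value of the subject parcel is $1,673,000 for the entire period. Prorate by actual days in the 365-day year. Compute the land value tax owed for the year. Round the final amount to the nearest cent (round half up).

$39,436.96

2002-01-01 to 2002-09-21: 264 days at 2.8% → $1,673,000 × 2.8% × 264/365 = $33,881.6877
2002-09-22 to 2002-12-31: 101 days at 1.2% → $1,673,000 × 1.2% × 101/365 = $5,555.2767
Total = $39,436.9644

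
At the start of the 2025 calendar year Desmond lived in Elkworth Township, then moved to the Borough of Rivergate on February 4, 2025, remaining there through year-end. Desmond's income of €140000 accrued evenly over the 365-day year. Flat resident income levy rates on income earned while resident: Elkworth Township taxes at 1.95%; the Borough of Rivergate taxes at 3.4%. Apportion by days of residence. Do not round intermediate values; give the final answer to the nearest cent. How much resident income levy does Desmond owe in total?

Elkworth Township, January 1 – February 3, 2025: 34 days → €140000 × 1.95% × 34/365 = €254.3014
The Borough of Rivergate, February 4 – December 31, 2025: 331 days → €140000 × 3.4% × 331/365 = €4316.6027
Total = €4570.9041

€4570.90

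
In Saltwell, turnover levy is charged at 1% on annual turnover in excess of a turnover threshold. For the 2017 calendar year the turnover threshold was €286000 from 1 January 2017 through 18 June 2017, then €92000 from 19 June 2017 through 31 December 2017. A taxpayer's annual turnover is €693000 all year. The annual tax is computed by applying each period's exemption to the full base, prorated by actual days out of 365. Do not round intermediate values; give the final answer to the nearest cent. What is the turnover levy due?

1 January – 18 June 2017: 169 days, exemption €286000 → (€693000 − €286000) × 1% × 169/365 = €1884.4658
19 June – 31 December 2017: 196 days, exemption €92000 → (€693000 − €92000) × 1% × 196/365 = €3227.2877
Total = €5111.7534

€5111.75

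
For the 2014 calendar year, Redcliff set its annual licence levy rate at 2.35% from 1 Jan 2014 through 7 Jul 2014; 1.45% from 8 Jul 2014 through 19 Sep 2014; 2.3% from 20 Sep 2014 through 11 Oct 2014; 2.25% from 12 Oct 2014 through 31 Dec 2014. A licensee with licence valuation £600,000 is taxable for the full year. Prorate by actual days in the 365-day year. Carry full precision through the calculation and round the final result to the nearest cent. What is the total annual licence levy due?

£12,853.97

1 Jan – 7 Jul 2014: 188 days at 2.35% → £600,000 × 2.35% × 188/365 = £7,262.4658
8 Jul – 19 Sep 2014: 74 days at 1.45% → £600,000 × 1.45% × 74/365 = £1,763.8356
20 Sep – 11 Oct 2014: 22 days at 2.3% → £600,000 × 2.3% × 22/365 = £831.7808
12 Oct – 31 Dec 2014: 81 days at 2.25% → £600,000 × 2.25% × 81/365 = £2,995.8904
Total = £12,853.9726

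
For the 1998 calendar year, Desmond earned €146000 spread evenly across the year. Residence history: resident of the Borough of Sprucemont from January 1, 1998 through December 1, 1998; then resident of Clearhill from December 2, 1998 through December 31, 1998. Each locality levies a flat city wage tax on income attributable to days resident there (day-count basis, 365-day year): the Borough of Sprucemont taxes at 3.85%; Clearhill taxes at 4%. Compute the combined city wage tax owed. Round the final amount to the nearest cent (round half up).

€5639.00

The Borough of Sprucemont, January 1 – December 1, 1998: 335 days → €146000 × 3.85% × 335/365 = €5159.0000
Clearhill, December 2 – December 31, 1998: 30 days → €146000 × 4% × 30/365 = €480.0000
Total = €5639.0000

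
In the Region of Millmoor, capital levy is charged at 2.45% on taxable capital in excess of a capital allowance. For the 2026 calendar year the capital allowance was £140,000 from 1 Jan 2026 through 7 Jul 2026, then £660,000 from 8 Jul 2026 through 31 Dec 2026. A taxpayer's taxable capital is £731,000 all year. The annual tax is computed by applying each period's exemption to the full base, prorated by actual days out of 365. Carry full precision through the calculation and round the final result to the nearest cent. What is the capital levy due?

£8,301.47

1 Jan – 7 Jul 2026: 188 days, exemption £140,000 → (£731,000 − £140,000) × 2.45% × 188/365 = £7,457.9342
8 Jul – 31 Dec 2026: 177 days, exemption £660,000 → (£731,000 − £660,000) × 2.45% × 177/365 = £843.5384
Total = £8,301.4726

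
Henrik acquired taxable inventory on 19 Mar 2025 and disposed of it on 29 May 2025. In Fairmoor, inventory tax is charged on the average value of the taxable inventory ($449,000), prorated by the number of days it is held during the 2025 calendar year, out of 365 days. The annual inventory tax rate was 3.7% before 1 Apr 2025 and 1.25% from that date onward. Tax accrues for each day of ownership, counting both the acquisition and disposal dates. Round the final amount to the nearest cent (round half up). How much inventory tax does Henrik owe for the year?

$1,498.92

19 Mar – 31 Mar 2025: 13 days at 3.7% → $449,000 × 3.7% × 13/365 = $591.6959
1 Apr – 29 May 2025: 59 days at 1.25% → $449,000 × 1.25% × 59/365 = $907.2260
Total = $1,498.9219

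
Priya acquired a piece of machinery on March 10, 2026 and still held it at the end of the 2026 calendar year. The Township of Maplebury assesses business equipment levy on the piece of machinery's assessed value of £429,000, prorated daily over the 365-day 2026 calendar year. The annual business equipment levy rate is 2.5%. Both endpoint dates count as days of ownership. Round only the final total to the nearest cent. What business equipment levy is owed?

Days held (March 10 – December 31, 2026): 297 out of 365
Tax = £429,000 × 2.5% × 297/365 = £8,726.9178

£8,726.92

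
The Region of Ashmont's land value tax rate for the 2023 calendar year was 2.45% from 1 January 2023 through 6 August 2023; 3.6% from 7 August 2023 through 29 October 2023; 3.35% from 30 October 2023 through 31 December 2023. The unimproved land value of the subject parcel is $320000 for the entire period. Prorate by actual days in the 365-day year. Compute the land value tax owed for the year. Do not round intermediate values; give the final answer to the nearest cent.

$9184.00

1 January – 6 August 2023: 218 days at 2.45% → $320000 × 2.45% × 218/365 = $4682.5205
7 August – 29 October 2023: 84 days at 3.6% → $320000 × 3.6% × 84/365 = $2651.1781
30 October – 31 December 2023: 63 days at 3.35% → $320000 × 3.35% × 63/365 = $1850.3014
Total = $9184.0000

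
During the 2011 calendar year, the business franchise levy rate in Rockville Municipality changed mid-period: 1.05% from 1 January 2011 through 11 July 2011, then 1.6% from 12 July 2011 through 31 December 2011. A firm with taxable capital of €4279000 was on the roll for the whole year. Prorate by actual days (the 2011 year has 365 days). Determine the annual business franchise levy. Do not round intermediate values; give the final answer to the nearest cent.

1 January – 11 July 2011: 192 days at 1.05% → €4279000 × 1.05% × 192/365 = €23634.1479
12 July – 31 December 2011: 173 days at 1.6% → €4279000 × 1.6% × 173/365 = €32450.0603
Total = €56084.2082

€56084.21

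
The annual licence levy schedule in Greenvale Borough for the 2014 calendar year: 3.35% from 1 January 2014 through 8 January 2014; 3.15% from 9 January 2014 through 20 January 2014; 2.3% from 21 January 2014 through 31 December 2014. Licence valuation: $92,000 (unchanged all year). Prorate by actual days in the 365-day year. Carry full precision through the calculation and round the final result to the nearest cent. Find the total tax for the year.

$2,162.88

1 January – 8 January 2014: 8 days at 3.35% → $92,000 × 3.35% × 8/365 = $67.5507
9 January – 20 January 2014: 12 days at 3.15% → $92,000 × 3.15% × 12/365 = $95.2767
21 January – 31 December 2014: 345 days at 2.3% → $92,000 × 2.3% × 345/365 = $2,000.0548
Total = $2,162.8822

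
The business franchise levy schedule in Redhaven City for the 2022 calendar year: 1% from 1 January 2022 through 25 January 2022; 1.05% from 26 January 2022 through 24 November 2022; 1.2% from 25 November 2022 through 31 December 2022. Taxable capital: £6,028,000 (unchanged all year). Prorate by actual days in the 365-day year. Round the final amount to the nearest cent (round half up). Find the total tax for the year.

£64,004.15

1 January – 25 January 2022: 25 days at 1% → £6,028,000 × 1% × 25/365 = £4,128.7671
26 January – 24 November 2022: 303 days at 1.05% → £6,028,000 × 1.05% × 303/365 = £52,542.6904
25 November – 31 December 2022: 37 days at 1.2% → £6,028,000 × 1.2% × 37/365 = £7,332.6904
Total = £64,004.1479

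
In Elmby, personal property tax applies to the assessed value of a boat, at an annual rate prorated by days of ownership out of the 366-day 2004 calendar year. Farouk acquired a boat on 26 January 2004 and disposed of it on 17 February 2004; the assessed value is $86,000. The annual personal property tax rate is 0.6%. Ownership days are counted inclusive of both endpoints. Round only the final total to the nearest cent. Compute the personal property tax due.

Days held (26 January – 17 February 2004): 23 out of 366
Tax = $86,000 × 0.6% × 23/366 = $32.4262

$32.43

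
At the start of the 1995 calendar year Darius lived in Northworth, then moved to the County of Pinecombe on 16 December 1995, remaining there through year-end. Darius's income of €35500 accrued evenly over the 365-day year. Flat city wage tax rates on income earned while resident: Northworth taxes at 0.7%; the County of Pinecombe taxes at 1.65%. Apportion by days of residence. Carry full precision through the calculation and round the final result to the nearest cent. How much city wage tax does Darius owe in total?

Northworth, 1 January – 15 December 1995: 349 days → €35500 × 0.7% × 349/365 = €237.6068
The County of Pinecombe, 16 December – 31 December 1995: 16 days → €35500 × 1.65% × 16/365 = €25.6767
Total = €263.2836

€263.28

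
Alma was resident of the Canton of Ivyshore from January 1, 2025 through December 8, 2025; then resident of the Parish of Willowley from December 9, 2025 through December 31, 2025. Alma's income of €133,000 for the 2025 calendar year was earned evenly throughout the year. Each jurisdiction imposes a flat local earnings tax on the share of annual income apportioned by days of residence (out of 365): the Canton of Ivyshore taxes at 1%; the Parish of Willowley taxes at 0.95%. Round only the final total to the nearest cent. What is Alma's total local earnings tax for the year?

€1,325.81

The Canton of Ivyshore, January 1 – December 8, 2025: 342 days → €133,000 × 1% × 342/365 = €1,246.1918
The Parish of Willowley, December 9 – December 31, 2025: 23 days → €133,000 × 0.95% × 23/365 = €79.6178
Total = €1,325.8096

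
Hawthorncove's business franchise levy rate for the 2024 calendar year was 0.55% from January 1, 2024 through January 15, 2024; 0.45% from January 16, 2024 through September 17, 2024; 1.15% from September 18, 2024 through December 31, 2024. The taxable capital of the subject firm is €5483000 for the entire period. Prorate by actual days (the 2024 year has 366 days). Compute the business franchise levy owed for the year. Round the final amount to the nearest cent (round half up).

January 1 – January 15, 2024: 15 days at 0.55% → €5483000 × 0.55% × 15/366 = €1235.9221
January 16 – September 17, 2024: 246 days at 0.45% → €5483000 × 0.45% × 246/366 = €16583.8279
September 18 – December 31, 2024: 105 days at 1.15% → €5483000 × 1.15% × 105/366 = €18089.4057
Total = €35909.1557

€35909.16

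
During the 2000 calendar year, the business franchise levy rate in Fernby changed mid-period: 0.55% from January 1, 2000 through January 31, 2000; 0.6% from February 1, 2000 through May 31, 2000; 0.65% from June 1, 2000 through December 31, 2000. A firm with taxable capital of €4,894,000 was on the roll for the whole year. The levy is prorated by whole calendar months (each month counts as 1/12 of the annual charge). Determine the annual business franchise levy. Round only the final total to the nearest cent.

January 1 – January 31, 2000: 1 month at 0.55% → €4,894,000 × 0.55% × 1/12 = €2,243.0833
February 1 – May 31, 2000: 4 months at 0.6% → €4,894,000 × 0.6% × 4/12 = €9,788.0000
June 1 – December 31, 2000: 7 months at 0.65% → €4,894,000 × 0.65% × 7/12 = €18,556.4167
Total = €30,587.5000

€30,587.50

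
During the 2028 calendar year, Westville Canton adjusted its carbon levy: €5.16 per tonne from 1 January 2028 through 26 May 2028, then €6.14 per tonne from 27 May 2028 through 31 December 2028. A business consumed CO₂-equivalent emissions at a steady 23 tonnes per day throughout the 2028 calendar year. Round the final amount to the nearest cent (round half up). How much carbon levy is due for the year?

1 January – 26 May 2028: 147 days × 23 tonnes/day = 3,381 tonnes at €5.16/tonne → €17,445.96
27 May – 31 December 2028: 219 days × 23 tonnes/day = 5,037 tonnes at €6.14/tonne → €30,927.18

€48,373.14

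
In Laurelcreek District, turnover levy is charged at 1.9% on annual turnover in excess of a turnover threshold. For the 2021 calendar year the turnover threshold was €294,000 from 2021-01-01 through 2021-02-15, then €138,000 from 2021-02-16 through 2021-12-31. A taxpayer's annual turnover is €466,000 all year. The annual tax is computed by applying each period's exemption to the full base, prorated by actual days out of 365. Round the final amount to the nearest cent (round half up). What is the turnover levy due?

€5,858.45

2021-01-01 to 2021-02-15: 46 days, exemption €294,000 → (€466,000 − €294,000) × 1.9% × 46/365 = €411.8575
2021-02-16 to 2021-12-31: 319 days, exemption €138,000 → (€466,000 − €138,000) × 1.9% × 319/365 = €5,446.5973
Total = €5,858.4548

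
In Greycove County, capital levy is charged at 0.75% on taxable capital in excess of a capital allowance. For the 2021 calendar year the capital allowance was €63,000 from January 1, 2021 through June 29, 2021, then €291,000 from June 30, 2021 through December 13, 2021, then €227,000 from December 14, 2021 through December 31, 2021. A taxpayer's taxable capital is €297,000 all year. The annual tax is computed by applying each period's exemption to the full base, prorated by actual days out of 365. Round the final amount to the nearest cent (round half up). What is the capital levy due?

€911.96

January 1 – June 29, 2021: 180 days, exemption €63,000 → (€297,000 − €63,000) × 0.75% × 180/365 = €865.4795
June 30 – December 13, 2021: 167 days, exemption €291,000 → (€297,000 − €291,000) × 0.75% × 167/365 = €20.5890
December 14 – December 31, 2021: 18 days, exemption €227,000 → (€297,000 − €227,000) × 0.75% × 18/365 = €25.8904
Total = €911.9589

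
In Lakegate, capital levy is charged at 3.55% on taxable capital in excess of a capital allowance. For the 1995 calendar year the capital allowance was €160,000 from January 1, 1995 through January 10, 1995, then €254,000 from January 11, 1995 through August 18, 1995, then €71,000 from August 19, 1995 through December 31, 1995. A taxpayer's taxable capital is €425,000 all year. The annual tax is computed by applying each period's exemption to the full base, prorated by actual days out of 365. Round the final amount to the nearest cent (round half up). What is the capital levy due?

€8,564.74

January 1 – January 10, 1995: 10 days, exemption €160,000 → (€425,000 − €160,000) × 3.55% × 10/365 = €257.7397
January 11 – August 18, 1995: 220 days, exemption €254,000 → (€425,000 − €254,000) × 3.55% × 220/365 = €3,658.9315
August 19 – December 31, 1995: 135 days, exemption €71,000 → (€425,000 − €71,000) × 3.55% × 135/365 = €4,648.0685
Total = €8,564.7397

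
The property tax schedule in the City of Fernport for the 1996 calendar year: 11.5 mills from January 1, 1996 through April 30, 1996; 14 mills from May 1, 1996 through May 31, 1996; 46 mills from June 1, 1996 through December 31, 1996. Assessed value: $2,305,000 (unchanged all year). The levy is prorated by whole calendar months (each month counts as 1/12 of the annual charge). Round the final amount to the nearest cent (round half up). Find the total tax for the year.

$73,375.83

January 1 – April 30, 1996: 4 months at 11.5 mills → $2,305,000 × 1.15% × 4/12 = $8,835.8333
May 1 – May 31, 1996: 1 month at 14 mills → $2,305,000 × 1.4% × 1/12 = $2,689.1667
June 1 – December 31, 1996: 7 months at 46 mills → $2,305,000 × 4.6% × 7/12 = $61,850.8333
Total = $73,375.8333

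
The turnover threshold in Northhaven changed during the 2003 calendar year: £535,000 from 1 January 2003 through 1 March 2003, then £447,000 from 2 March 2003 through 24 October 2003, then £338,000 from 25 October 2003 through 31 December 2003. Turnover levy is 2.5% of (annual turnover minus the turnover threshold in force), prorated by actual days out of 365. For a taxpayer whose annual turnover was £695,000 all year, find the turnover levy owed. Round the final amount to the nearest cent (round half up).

1 January – 1 March 2003: 60 days, exemption £535,000 → (£695,000 − £535,000) × 2.5% × 60/365 = £657.5342
2 March – 24 October 2003: 237 days, exemption £447,000 → (£695,000 − £447,000) × 2.5% × 237/365 = £4,025.7534
25 October – 31 December 2003: 68 days, exemption £338,000 → (£695,000 − £338,000) × 2.5% × 68/365 = £1,662.7397
Total = £6,346.0274

£6,346.03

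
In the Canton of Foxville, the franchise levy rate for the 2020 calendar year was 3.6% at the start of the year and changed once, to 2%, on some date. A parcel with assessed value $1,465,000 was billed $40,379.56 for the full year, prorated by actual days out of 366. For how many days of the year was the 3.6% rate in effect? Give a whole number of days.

173 days

Let d = days at the first rate; then 366 − d days at the second rate.
$1,465,000 × [3.6%·d + 2%·(366−d)] / 366 = $40,379.56
Solving gives d = 173, so the new rate took effect on June 22, 2020.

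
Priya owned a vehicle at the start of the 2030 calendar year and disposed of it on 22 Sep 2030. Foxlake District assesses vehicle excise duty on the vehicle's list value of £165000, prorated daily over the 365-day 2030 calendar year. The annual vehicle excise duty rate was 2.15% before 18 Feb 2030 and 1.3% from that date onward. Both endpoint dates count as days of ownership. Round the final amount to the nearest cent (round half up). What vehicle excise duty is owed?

1 Jan – 17 Feb 2030: 48 days at 2.15% → £165000 × 2.15% × 48/365 = £466.5205
18 Feb – 22 Sep 2030: 217 days at 1.3% → £165000 × 1.3% × 217/365 = £1275.2466
Total = £1741.7671

£1741.77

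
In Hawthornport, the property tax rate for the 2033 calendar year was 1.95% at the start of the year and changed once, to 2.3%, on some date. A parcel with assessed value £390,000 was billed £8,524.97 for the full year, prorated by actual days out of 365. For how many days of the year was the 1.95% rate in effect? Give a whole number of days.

119 days

Let d = days at the first rate; then 365 − d days at the second rate.
£390,000 × [1.95%·d + 2.3%·(365−d)] / 365 = £8,524.97
Solving gives d = 119, so the new rate took effect on April 30, 2033.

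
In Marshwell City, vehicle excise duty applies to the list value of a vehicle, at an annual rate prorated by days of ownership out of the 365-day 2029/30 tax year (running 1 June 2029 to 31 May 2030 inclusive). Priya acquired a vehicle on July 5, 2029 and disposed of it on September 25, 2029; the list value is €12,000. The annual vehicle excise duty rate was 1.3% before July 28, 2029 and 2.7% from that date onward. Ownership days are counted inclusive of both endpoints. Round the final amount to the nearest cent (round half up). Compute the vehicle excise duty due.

July 5 – July 27, 2029: 23 days at 1.3% → €12,000 × 1.3% × 23/365 = €9.8301
July 28 – September 25, 2029: 60 days at 2.7% → €12,000 × 2.7% × 60/365 = €53.2603
Total = €63.0904

€63.09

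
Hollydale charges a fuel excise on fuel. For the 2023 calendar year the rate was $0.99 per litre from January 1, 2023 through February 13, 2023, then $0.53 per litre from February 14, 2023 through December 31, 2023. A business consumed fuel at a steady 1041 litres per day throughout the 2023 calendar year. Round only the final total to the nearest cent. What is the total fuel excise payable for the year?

January 1 – February 13, 2023: 44 days × 1041 litres/day = 45,804 litres at $0.99/litre → $45,345.96
February 14 – December 31, 2023: 321 days × 1041 litres/day = 334,161 litres at $0.53/litre → $177,105.33

$222,451.29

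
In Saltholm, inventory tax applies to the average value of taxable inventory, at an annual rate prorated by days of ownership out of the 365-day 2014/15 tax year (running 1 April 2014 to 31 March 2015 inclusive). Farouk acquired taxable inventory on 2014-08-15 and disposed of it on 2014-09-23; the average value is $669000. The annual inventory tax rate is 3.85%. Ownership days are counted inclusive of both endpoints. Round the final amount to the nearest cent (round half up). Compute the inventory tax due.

$2822.63

Days held (2014-08-15 to 2014-09-23): 40 out of 365
Tax = $669000 × 3.85% × 40/365 = $2822.6301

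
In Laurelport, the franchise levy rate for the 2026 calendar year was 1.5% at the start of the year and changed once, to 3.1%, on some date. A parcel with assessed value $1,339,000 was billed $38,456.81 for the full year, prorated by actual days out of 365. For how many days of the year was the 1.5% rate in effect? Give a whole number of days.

Let d = days at the first rate; then 365 − d days at the second rate.
$1,339,000 × [1.5%·d + 3.1%·(365−d)] / 365 = $38,456.81
Solving gives d = 52, so the new rate took effect on 22 February 2026.

52 days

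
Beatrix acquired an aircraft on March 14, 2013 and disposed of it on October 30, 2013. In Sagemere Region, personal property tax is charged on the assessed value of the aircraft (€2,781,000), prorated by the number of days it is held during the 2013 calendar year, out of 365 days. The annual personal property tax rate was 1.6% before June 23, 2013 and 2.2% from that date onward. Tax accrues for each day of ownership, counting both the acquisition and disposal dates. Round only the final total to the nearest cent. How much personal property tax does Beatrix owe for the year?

March 14 – June 22, 2013: 101 days at 1.6% → €2,781,000 × 1.6% × 101/365 = €12,312.5918
June 23 – October 30, 2013: 130 days at 2.2% → €2,781,000 × 2.2% × 130/365 = €21,790.8493
Total = €34,103.4411

€34,103.44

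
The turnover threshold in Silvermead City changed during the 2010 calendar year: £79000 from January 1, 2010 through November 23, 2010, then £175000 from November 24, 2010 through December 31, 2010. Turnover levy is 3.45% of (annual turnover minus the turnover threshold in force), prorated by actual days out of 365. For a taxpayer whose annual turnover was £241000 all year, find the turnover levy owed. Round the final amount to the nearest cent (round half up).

£5244.19

January 1 – November 23, 2010: 327 days, exemption £79000 → (£241000 − £79000) × 3.45% × 327/365 = £5007.1315
November 24 – December 31, 2010: 38 days, exemption £175000 → (£241000 − £175000) × 3.45% × 38/365 = £237.0575
Total = £5244.1890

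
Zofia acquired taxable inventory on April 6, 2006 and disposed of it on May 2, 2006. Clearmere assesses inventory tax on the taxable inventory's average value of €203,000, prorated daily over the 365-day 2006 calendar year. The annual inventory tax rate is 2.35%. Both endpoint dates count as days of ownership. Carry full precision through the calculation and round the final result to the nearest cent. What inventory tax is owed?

Days held (April 6 – May 2, 2006): 27 out of 365
Tax = €203,000 × 2.35% × 27/365 = €352.8863

€352.89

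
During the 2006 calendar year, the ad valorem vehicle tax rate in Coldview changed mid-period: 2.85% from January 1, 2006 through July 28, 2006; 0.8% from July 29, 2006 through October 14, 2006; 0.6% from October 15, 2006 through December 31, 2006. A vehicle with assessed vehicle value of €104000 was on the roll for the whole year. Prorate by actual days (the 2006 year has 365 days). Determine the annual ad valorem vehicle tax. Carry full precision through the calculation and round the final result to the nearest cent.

€2008.34

January 1 – July 28, 2006: 209 days at 2.85% → €104000 × 2.85% × 209/365 = €1697.1945
July 29 – October 14, 2006: 78 days at 0.8% → €104000 × 0.8% × 78/365 = €177.7973
October 15 – December 31, 2006: 78 days at 0.6% → €104000 × 0.6% × 78/365 = €133.3479
Total = €2008.3397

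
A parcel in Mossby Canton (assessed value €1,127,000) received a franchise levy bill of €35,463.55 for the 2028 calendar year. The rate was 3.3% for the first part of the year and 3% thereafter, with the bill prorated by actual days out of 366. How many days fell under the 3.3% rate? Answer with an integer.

Let d = days at the first rate; then 366 − d days at the second rate.
€1,127,000 × [3.3%·d + 3%·(366−d)] / 366 = €35,463.55
Solving gives d = 179, so the new rate took effect on 28 Jun 2028.

179 days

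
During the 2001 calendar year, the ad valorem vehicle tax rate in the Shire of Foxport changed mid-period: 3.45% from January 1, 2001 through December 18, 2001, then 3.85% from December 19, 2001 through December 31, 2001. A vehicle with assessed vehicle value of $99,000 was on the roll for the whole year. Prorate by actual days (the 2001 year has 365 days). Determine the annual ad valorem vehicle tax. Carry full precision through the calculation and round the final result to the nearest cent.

January 1 – December 18, 2001: 352 days at 3.45% → $99,000 × 3.45% × 352/365 = $3,293.8521
December 19 – December 31, 2001: 13 days at 3.85% → $99,000 × 3.85% × 13/365 = $135.7521
Total = $3,429.6041

$3,429.60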